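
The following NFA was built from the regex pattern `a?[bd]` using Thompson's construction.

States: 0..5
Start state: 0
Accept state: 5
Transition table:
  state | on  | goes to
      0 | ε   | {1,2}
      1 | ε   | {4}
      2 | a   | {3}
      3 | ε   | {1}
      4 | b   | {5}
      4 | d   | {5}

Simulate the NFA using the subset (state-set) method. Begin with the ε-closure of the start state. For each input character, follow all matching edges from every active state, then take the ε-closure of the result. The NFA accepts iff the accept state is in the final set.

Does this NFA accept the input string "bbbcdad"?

Answer: REJECT

Trace:
initial (ε-close {0}): {0,1,2,4}
'b' @ 1: {5}  ✓accept
'b' @ 2: {}  — no active states
rest 'bcdad' ignored (set empty)
end set {} — state 5 not in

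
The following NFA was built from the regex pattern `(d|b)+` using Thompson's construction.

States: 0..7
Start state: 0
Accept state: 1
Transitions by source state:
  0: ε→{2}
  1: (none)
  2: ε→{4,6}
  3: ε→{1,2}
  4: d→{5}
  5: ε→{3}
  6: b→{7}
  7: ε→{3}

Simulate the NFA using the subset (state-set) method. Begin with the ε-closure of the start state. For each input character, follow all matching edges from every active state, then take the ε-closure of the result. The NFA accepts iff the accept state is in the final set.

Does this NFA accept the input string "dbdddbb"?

Answer: ACCEPT

Steps:
S₀ = ε-closure({0}) = {0,2,4,6}
'd' @ 1: {1,2,3,4,5,6}  [accepting]
'b' @ 2: {1,2,3,4,6,7}  [accepting]
'd' @ 3: {1,2,3,4,5,6}  [accepting]
'd' @ 4: {1,2,3,4,5,6}  [accepting]
'd' @ 5: {1,2,3,4,5,6}  [accepting]
'b' @ 6: {1,2,3,4,6,7}  [accepting]
'b' @ 7: {1,2,3,4,6,7}  [accepting]
end set {1,2,3,4,6,7} — state 1 in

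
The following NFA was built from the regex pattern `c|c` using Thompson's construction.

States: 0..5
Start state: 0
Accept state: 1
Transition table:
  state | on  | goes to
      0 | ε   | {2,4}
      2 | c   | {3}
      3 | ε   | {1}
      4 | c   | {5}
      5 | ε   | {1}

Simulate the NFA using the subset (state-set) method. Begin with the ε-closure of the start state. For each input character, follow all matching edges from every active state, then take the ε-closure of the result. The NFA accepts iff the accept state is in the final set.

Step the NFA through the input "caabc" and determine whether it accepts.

Answer: REJECT

Trace:
initial (ε-close {0}): {0,2,4}
'c' @ 1: {1,3,5}  ✓accept
'a' @ 2: {}  — state set empty
rest 'abc' ignored (set empty)
after full input: {}  (accept=1 not in)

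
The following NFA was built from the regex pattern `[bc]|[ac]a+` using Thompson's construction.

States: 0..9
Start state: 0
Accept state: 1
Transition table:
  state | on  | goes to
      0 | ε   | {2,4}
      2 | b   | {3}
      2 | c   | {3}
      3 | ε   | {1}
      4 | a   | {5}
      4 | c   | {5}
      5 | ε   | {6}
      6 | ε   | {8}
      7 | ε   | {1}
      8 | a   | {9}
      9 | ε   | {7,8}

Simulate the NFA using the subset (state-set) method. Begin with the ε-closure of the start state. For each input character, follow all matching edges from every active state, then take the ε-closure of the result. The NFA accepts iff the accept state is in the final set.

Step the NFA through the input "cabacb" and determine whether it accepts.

Answer: REJECT

Trace:
initial (ε-close {0}): {0,2,4}
'c' @ 1: {1,3,5,6,8}  [accepting]
'a' @ 2: {1,7,8,9}  [accepting]
'b' @ 3: {}  — state set empty
rest 'acb' ignored (set empty)
end set {} — state 1 not in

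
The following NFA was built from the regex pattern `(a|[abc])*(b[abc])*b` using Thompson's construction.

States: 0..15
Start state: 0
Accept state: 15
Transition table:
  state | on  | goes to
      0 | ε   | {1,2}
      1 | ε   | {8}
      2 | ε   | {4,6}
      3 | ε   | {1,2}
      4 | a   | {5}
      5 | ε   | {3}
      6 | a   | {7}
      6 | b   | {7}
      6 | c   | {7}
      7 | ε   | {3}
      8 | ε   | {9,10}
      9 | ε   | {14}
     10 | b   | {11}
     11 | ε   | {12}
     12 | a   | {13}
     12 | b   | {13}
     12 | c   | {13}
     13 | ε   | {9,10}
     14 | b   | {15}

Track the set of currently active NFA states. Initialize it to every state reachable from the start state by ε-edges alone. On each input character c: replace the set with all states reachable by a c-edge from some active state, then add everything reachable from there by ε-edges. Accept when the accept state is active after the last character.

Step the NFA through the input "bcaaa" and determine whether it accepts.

start: ε-closure({0}) = {0,1,2,4,6,8,9,10,14}
'b' @ 1: {1,2,3,4,6,7,8,9,10,11,12,14,15}  ✓accept
'c' @ 2: {1,2,3,4,6,7,8,9,10,13,14}
'a' @ 3: {1,2,3,4,5,6,7,8,9,10,14}
'a' @ 4: {1,2,3,4,5,6,7,8,9,10,14}
'a' @ 5: {1,2,3,4,5,6,7,8,9,10,14}
final: {1,2,3,4,5,6,7,8,9,10,14}; accept 15 not in set

Answer: REJECT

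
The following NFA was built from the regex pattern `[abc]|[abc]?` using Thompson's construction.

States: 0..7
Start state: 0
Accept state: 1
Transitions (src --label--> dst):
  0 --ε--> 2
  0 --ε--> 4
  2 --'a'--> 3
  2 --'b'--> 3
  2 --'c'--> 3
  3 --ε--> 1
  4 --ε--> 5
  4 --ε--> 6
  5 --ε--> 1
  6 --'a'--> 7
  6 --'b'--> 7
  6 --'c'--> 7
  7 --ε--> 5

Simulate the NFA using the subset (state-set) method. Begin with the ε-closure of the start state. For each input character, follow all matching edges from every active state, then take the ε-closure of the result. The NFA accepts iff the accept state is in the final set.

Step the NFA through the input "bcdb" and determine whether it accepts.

S₀ = ε-closure({0}) = {0,1,2,4,5,6}
'b' @ 1: {1,3,5,7}  (accept∈set)
'c' @ 2: {}  — state set empty
rest 'db' ignored (set empty)
final: {}; accept 1 not in set

Answer: REJECT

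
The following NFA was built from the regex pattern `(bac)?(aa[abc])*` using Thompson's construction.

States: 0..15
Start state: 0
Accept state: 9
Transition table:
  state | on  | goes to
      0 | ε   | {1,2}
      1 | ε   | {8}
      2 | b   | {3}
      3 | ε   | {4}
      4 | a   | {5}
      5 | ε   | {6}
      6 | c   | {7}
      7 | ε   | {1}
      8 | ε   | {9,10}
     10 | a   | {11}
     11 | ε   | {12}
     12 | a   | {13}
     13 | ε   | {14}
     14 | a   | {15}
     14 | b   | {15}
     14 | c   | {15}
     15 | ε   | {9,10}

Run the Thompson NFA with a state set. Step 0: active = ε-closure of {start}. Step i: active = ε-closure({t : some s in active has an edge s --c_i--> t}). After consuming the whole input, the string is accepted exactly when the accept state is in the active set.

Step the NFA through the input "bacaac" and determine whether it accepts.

Answer: ACCEPT

Derivation:
start: ε-closure({0}) = {0,1,2,8,9,10}
'b' @ 1: {3,4}
'a' @ 2: {5,6}
'c' @ 3: {1,7,8,9,10}  [accepting]
'a' @ 4: {11,12}
'a' @ 5: {13,14}
'c' @ 6: {9,10,15}  [accepting]
end set {9,10,15} — state 9 in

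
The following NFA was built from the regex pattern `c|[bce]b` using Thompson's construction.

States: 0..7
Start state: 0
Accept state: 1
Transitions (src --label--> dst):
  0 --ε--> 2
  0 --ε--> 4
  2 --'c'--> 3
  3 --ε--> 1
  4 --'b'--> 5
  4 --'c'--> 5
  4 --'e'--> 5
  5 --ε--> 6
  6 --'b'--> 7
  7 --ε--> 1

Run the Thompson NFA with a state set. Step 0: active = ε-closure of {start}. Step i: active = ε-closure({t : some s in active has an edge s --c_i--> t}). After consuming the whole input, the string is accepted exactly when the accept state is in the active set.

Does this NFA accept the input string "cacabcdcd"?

Answer: REJECT

Trace:
initial (ε-close {0}): {0,2,4}
'c' @ 1: {1,3,5,6}  [accepting]
'a' @ 2: {}  — dead — no transitions
rest 'cabcdcd' ignored (set empty)
end set {} — state 1 not in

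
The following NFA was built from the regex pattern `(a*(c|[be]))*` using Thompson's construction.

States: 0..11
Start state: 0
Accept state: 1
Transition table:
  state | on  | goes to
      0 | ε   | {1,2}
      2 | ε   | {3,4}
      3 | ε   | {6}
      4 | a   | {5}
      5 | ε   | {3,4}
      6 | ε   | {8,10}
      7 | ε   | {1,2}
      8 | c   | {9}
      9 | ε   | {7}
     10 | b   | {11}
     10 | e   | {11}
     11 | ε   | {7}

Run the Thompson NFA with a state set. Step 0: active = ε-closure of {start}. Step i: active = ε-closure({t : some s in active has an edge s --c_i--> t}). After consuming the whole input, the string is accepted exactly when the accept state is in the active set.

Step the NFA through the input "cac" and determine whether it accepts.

Answer: ACCEPT

Derivation:
S₀ = ε-closure({0}) = {0,1,2,3,4,6,8,10}
'c' @ 1: {1,2,3,4,6,7,8,9,10}  [accepting]
'a' @ 2: {3,4,5,6,8,10}
'c' @ 3: {1,2,3,4,6,7,8,9,10}  [accepting]
after full input: {1,2,3,4,6,7,8,9,10}  (accept=1 in)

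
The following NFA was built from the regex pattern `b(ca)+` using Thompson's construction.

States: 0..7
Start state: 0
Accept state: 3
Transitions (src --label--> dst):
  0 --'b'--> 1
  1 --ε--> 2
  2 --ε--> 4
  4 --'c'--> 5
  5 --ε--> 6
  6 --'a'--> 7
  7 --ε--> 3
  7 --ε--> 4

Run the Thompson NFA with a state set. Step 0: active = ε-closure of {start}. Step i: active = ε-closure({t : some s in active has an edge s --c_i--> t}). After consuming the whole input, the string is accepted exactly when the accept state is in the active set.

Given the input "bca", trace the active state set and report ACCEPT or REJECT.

Answer: ACCEPT

Trace:
start: ε-closure({0}) = {0}
'b' @ 1: {1,2,4}
'c' @ 2: {5,6}
'a' @ 3: {3,4,7}  [accepting]
final: {3,4,7}; accept 3 in set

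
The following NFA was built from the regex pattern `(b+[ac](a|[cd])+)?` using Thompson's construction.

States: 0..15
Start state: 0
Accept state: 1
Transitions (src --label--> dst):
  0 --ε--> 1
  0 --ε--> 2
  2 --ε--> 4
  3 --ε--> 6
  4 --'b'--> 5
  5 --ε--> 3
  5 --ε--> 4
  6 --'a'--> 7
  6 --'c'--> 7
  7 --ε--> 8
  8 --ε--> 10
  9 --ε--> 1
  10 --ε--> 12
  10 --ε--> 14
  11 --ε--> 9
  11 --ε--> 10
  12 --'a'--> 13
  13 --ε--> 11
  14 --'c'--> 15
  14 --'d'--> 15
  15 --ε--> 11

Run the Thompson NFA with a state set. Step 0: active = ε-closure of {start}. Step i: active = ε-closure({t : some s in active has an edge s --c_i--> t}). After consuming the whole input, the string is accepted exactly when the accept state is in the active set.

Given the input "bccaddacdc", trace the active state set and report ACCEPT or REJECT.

Answer: ACCEPT

Steps:
initial (ε-close {0}): {0,1,2,4}
'b' @ 1: {3,4,5,6}
'c' @ 2: {7,8,10,12,14}
'c' @ 3: {1,9,10,11,12,14,15}  ✓accept
'a' @ 4: {1,9,10,11,12,13,14}  ✓accept
'd' @ 5: {1,9,10,11,12,14,15}  ✓accept
'd' @ 6: {1,9,10,11,12,14,15}  ✓accept
'a' @ 7: {1,9,10,11,12,13,14}  ✓accept
'c' @ 8: {1,9,10,11,12,14,15}  ✓accept
'd' @ 9: {1,9,10,11,12,14,15}  ✓accept
'c' @ 10: {1,9,10,11,12,14,15}  ✓accept
final: {1,9,10,11,12,14,15}; accept 1 in set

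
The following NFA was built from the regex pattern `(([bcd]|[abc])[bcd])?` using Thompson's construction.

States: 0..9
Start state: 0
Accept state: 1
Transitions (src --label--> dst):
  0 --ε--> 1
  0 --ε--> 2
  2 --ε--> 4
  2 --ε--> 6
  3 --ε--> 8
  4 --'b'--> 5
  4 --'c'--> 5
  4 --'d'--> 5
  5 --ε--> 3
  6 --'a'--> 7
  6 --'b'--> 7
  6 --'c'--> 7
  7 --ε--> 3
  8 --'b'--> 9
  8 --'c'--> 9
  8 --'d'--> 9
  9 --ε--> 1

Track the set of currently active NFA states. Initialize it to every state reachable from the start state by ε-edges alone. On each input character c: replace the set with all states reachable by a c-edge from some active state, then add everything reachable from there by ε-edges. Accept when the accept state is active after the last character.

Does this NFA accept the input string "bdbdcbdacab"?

Answer: REJECT

Steps:
S₀ = ε-closure({0}) = {0,1,2,4,6}
'b' @ 1: {3,5,7,8}
'd' @ 2: {1,9}  [accepting]
'b' @ 3: {}  — dead — no transitions
rest 'dcbdacab' ignored (set empty)
after full input: {}  (accept=1 not in)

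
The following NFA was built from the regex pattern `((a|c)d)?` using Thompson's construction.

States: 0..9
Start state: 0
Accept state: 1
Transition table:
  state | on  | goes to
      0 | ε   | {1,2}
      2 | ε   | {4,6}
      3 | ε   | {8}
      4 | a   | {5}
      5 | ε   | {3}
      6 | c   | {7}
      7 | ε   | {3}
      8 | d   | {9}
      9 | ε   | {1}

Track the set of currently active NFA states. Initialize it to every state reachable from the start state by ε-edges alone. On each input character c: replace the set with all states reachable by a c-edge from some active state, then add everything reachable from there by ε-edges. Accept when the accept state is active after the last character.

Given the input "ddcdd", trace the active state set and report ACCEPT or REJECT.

initial (ε-close {0}): {0,1,2,4,6}
'd' @ 1: {}  — dead — no transitions
rest 'dcdd' ignored (set empty)
final: {}; accept 1 not in set

Answer: REJECT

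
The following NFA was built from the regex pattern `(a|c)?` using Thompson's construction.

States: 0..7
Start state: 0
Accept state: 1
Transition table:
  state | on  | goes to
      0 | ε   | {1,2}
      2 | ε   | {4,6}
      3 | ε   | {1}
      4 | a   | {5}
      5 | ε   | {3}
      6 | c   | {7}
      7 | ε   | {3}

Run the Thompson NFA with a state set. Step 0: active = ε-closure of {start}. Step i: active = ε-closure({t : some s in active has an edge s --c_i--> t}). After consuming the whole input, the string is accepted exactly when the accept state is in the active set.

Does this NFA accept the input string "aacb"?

S₀ = ε-closure({0}) = {0,1,2,4,6}
'a' @ 1: {1,3,5}  (accept∈set)
'a' @ 2: {}  — dead — no transitions
rest 'cb' ignored (set empty)
end set {} — state 1 not in

Answer: REJECT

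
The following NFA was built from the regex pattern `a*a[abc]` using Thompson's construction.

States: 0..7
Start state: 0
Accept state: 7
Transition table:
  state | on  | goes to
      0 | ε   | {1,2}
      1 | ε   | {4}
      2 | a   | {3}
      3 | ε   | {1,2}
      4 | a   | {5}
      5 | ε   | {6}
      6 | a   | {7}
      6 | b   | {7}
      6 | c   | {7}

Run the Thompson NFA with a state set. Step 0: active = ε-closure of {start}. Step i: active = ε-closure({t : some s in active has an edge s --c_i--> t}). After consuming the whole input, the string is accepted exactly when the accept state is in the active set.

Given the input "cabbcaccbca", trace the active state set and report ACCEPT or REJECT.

Answer: REJECT

Steps:
S₀ = ε-closure({0}) = {0,1,2,4}
'c' @ 1: {}  — state set empty
rest 'abbcaccbca' ignored (set empty)
end set {} — state 7 not in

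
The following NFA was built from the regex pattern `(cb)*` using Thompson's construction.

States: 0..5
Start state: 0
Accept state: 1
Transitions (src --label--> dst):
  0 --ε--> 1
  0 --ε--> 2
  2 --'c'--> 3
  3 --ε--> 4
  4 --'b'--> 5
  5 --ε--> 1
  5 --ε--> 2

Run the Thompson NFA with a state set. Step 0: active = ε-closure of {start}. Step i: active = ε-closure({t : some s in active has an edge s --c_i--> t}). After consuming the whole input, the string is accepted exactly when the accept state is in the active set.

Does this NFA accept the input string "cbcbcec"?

S₀ = ε-closure({0}) = {0,1,2}
'c' @ 1: {3,4}
'b' @ 2: {1,2,5}  ✓accept
'c' @ 3: {3,4}
'b' @ 4: {1,2,5}  ✓accept
'c' @ 5: {3,4}
'e' @ 6: {}  — state set empty
rest 'c' ignored (set empty)
after full input: {}  (accept=1 not in)

Answer: REJECT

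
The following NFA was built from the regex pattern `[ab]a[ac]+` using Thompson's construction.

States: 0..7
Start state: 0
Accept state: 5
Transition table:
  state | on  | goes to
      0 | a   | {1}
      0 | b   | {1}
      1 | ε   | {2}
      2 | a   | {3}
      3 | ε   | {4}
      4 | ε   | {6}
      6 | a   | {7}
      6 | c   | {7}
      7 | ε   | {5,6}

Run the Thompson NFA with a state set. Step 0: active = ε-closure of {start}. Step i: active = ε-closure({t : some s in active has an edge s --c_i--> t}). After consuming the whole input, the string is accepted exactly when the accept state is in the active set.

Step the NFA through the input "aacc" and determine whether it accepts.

start: ε-closure({0}) = {0}
'a' @ 1: {1,2}
'a' @ 2: {3,4,6}
'c' @ 3: {5,6,7}  [accepting]
'c' @ 4: {5,6,7}  [accepting]
end set {5,6,7} — state 5 in

Answer: ACCEPT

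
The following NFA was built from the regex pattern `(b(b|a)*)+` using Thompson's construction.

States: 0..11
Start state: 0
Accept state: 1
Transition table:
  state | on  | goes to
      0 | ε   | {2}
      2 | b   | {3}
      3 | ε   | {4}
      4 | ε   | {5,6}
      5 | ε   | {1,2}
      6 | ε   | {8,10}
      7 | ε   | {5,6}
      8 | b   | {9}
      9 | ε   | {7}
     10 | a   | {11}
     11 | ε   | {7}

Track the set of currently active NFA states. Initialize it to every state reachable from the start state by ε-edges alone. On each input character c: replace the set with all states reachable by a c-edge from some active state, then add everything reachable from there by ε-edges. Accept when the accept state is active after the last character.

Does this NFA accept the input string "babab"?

Answer: ACCEPT

Derivation:
S₀ = ε-closure({0}) = {0,2}
'b' @ 1: {1,2,3,4,5,6,8,10}  ✓accept
'a' @ 2: {1,2,5,6,7,8,10,11}  ✓accept
'b' @ 3: {1,2,3,4,5,6,7,8,9,10}  ✓accept
'a' @ 4: {1,2,5,6,7,8,10,11}  ✓accept
'b' @ 5: {1,2,3,4,5,6,7,8,9,10}  ✓accept
end set {1,2,3,4,5,6,7,8,9,10} — state 1 in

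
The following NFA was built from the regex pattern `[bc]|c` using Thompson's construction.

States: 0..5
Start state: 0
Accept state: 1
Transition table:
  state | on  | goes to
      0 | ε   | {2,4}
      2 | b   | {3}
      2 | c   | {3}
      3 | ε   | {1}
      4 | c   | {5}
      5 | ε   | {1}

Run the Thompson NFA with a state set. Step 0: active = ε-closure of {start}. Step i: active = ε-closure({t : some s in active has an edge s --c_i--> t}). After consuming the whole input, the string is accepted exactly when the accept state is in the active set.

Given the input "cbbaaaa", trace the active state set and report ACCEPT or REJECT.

start: ε-closure({0}) = {0,2,4}
'c' @ 1: {1,3,5}  (accept∈set)
'b' @ 2: {}  — dead — no transitions
rest 'baaaa' ignored (set empty)
end set {} — state 1 not in

Answer: REJECT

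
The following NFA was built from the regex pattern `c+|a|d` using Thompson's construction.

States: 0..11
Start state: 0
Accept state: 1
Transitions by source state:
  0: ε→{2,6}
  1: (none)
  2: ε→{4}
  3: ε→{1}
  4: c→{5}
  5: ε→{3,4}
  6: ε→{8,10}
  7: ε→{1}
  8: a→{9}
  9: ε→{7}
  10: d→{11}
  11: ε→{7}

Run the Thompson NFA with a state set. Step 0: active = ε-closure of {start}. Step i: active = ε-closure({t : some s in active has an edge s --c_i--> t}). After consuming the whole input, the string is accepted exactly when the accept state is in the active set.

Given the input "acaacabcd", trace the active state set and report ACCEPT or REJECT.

Answer: REJECT

Trace:
S₀ = ε-closure({0}) = {0,2,4,6,8,10}
'a' @ 1: {1,7,9}  (accept∈set)
'c' @ 2: {}  — no active states
rest 'aacabcd' ignored (set empty)
after full input: {}  (accept=1 not in)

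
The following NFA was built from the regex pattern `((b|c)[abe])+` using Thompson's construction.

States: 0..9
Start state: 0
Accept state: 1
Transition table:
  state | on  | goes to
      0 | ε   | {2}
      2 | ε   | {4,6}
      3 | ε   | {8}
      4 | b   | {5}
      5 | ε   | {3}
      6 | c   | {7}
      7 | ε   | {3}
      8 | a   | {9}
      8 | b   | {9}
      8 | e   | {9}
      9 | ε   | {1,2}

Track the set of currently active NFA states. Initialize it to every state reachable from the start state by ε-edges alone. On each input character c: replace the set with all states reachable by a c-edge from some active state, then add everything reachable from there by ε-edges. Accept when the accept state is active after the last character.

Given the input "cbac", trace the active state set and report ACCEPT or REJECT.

Answer: REJECT

Steps:
initial (ε-close {0}): {0,2,4,6}
'c' @ 1: {3,7,8}
'b' @ 2: {1,2,4,6,9}  ✓accept
'a' @ 3: {}  — state set empty
rest 'c' ignored (set empty)
end set {} — state 1 not in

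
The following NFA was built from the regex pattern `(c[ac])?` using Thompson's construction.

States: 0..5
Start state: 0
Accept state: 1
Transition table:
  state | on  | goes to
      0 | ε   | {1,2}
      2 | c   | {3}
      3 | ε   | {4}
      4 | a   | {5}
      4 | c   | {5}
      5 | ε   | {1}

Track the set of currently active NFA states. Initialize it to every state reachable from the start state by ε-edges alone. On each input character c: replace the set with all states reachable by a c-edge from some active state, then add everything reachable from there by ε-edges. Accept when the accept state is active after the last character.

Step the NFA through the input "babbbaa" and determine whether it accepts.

S₀ = ε-closure({0}) = {0,1,2}
'b' @ 1: {}  — dead — no transitions
rest 'abbbaa' ignored (set empty)
after full input: {}  (accept=1 not in)

Answer: REJECT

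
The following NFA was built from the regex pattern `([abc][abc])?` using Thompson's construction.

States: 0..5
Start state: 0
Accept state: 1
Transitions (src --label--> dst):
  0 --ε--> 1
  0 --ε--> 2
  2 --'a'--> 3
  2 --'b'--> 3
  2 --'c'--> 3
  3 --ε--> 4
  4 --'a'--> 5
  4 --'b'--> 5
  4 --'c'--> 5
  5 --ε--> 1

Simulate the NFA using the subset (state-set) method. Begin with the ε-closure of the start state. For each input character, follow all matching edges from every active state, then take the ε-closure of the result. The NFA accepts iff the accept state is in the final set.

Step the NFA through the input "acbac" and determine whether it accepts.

initial (ε-close {0}): {0,1,2}
'a' @ 1: {3,4}
'c' @ 2: {1,5}  (accept∈set)
'b' @ 3: {}  — no active states
rest 'ac' ignored (set empty)
final: {}; accept 1 not in set

Answer: REJECT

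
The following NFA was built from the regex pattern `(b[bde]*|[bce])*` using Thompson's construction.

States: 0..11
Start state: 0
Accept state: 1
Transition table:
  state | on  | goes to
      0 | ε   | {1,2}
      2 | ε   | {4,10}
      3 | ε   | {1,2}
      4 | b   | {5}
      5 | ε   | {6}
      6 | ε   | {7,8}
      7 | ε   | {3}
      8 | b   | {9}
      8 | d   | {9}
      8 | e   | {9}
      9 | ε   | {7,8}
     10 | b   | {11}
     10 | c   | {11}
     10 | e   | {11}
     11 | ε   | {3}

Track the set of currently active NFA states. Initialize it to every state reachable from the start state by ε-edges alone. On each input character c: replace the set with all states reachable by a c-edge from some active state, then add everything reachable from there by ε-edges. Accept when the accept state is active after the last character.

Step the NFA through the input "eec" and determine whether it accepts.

initial (ε-close {0}): {0,1,2,4,10}
'e' @ 1: {1,2,3,4,10,11}  (accept∈set)
'e' @ 2: {1,2,3,4,10,11}  (accept∈set)
'c' @ 3: {1,2,3,4,10,11}  (accept∈set)
end set {1,2,3,4,10,11} — state 1 in

Answer: ACCEPT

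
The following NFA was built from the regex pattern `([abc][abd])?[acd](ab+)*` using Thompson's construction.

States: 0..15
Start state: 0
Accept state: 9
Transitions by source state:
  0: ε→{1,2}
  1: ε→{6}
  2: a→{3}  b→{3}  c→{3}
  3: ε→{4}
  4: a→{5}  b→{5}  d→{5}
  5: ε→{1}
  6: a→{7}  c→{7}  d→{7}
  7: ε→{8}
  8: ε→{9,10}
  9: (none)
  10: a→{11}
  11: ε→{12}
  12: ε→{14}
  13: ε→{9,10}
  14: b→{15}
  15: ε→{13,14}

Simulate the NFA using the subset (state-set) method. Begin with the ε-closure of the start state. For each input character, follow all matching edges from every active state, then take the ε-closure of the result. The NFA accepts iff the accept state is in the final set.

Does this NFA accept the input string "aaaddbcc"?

Answer: REJECT

Trace:
start: ε-closure({0}) = {0,1,2,6}
'a' @ 1: {3,4,7,8,9,10}  (accept∈set)
'a' @ 2: {1,5,6,11,12,14}
'a' @ 3: {7,8,9,10}  (accept∈set)
'd' @ 4: {}  — state set empty
rest 'dbcc' ignored (set empty)
final: {}; accept 9 not in set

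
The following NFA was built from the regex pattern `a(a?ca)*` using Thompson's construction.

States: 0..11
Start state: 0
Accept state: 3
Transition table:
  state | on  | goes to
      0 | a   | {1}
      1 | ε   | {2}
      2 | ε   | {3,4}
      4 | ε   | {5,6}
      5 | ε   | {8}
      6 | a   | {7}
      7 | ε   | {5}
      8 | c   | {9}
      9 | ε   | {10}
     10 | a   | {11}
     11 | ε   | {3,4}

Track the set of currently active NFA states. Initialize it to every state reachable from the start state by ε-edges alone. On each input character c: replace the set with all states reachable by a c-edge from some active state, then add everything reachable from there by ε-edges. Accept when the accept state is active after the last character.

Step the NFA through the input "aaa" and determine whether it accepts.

Answer: REJECT

Derivation:
initial (ε-close {0}): {0}
'a' @ 1: {1,2,3,4,5,6,8}  (accept∈set)
'a' @ 2: {5,7,8}
'a' @ 3: {}  — dead — no transitions
final: {}; accept 3 not in set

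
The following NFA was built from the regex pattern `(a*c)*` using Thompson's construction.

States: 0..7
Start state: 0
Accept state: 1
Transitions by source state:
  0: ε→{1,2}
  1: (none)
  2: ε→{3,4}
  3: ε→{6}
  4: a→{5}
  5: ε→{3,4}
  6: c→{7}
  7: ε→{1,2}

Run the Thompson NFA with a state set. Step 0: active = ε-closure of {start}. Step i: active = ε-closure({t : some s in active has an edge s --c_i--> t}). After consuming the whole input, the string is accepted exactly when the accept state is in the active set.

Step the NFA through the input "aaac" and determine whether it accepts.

S₀ = ε-closure({0}) = {0,1,2,3,4,6}
'a' @ 1: {3,4,5,6}
'a' @ 2: {3,4,5,6}
'a' @ 3: {3,4,5,6}
'c' @ 4: {1,2,3,4,6,7}  (accept∈set)
after full input: {1,2,3,4,6,7}  (accept=1 in)

Answer: ACCEPT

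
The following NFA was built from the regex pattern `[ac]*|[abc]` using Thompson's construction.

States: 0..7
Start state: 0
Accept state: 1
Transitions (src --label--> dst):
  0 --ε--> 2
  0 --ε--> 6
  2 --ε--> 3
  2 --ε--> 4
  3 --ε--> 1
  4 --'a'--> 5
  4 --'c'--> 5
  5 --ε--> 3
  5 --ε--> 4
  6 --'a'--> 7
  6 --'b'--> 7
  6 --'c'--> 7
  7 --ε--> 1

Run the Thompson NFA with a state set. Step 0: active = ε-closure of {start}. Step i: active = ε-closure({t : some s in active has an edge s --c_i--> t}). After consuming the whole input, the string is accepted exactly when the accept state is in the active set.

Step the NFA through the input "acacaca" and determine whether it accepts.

Answer: ACCEPT

Trace:
initial (ε-close {0}): {0,1,2,3,4,6}
'a' @ 1: {1,3,4,5,7}  [accepting]
'c' @ 2: {1,3,4,5}  [accepting]
'a' @ 3: {1,3,4,5}  [accepting]
'c' @ 4: {1,3,4,5}  [accepting]
'a' @ 5: {1,3,4,5}  [accepting]
'c' @ 6: {1,3,4,5}  [accepting]
'a' @ 7: {1,3,4,5}  [accepting]
end set {1,3,4,5} — state 1 in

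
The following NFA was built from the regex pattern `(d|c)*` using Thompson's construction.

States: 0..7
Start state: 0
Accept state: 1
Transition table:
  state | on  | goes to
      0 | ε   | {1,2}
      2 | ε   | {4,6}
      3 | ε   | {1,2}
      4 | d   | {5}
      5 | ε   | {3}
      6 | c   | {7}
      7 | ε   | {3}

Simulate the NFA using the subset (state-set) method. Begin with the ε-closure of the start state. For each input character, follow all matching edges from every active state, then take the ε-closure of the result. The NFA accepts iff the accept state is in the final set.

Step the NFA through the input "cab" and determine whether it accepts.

S₀ = ε-closure({0}) = {0,1,2,4,6}
'c' @ 1: {1,2,3,4,6,7}  ✓accept
'a' @ 2: {}  — no active states
rest 'b' ignored (set empty)
final: {}; accept 1 not in set

Answer: REJECT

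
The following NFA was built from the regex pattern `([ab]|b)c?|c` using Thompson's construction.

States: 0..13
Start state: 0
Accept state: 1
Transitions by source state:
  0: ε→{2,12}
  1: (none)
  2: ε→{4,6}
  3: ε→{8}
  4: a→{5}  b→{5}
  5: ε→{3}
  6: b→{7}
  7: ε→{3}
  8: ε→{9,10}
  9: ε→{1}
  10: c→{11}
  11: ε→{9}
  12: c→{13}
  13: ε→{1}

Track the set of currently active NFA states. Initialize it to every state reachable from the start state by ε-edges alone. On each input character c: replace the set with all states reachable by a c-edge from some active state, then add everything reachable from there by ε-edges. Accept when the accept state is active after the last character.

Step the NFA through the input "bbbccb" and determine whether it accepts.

S₀ = ε-closure({0}) = {0,2,4,6,12}
'b' @ 1: {1,3,5,7,8,9,10}  [accepting]
'b' @ 2: {}  — no active states
rest 'bccb' ignored (set empty)
final: {}; accept 1 not in set

Answer: REJECT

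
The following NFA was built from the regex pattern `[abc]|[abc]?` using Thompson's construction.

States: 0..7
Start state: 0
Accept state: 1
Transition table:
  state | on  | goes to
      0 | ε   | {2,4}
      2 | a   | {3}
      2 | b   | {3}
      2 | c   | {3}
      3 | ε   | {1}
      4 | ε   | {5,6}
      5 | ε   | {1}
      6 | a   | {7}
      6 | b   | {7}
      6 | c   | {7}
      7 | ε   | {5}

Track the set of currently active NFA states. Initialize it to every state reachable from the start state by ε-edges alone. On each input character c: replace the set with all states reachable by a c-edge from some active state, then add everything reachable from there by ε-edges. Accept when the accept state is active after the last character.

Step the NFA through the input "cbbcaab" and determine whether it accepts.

Answer: REJECT

Steps:
start: ε-closure({0}) = {0,1,2,4,5,6}
'c' @ 1: {1,3,5,7}  ✓accept
'b' @ 2: {}  — state set empty
rest 'bcaab' ignored (set empty)
end set {} — state 1 not in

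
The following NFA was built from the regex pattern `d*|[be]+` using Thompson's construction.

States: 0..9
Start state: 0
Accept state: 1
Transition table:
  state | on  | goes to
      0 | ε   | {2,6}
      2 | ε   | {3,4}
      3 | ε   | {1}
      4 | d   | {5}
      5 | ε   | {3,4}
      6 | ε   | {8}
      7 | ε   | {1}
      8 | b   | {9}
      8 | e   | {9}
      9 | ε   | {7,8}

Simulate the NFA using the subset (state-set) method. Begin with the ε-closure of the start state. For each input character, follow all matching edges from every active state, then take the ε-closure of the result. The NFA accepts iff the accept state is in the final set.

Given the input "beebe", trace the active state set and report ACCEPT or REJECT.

Answer: ACCEPT

Trace:
S₀ = ε-closure({0}) = {0,1,2,3,4,6,8}
'b' @ 1: {1,7,8,9}  (accept∈set)
'e' @ 2: {1,7,8,9}  (accept∈set)
'e' @ 3: {1,7,8,9}  (accept∈set)
'b' @ 4: {1,7,8,9}  (accept∈set)
'e' @ 5: {1,7,8,9}  (accept∈set)
after full input: {1,7,8,9}  (accept=1 in)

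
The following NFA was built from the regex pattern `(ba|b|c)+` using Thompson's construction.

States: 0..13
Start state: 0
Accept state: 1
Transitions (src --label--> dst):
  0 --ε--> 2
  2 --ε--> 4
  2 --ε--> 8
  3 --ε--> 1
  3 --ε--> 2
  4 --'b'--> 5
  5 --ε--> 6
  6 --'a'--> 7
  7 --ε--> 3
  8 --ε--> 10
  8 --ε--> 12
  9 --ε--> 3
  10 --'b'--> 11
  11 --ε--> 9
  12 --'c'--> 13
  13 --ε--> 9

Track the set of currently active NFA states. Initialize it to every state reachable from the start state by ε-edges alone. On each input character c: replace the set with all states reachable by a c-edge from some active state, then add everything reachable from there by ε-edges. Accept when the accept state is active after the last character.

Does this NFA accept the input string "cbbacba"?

Answer: ACCEPT

Steps:
initial (ε-close {0}): {0,2,4,8,10,12}
'c' @ 1: {1,2,3,4,8,9,10,12,13}  ✓accept
'b' @ 2: {1,2,3,4,5,6,8,9,10,11,12}  ✓accept
'b' @ 3: {1,2,3,4,5,6,8,9,10,11,12}  ✓accept
'a' @ 4: {1,2,3,4,7,8,10,12}  ✓accept
'c' @ 5: {1,2,3,4,8,9,10,12,13}  ✓accept
'b' @ 6: {1,2,3,4,5,6,8,9,10,11,12}  ✓accept
'a' @ 7: {1,2,3,4,7,8,10,12}  ✓accept
after full input: {1,2,3,4,7,8,10,12}  (accept=1 in)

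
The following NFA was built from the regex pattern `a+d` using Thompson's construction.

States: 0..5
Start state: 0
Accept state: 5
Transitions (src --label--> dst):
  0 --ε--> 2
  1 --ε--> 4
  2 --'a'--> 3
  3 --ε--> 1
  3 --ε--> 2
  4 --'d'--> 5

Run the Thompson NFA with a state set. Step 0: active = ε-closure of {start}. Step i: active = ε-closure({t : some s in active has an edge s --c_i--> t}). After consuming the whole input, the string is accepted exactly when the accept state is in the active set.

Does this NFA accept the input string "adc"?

Answer: REJECT

Steps:
S₀ = ε-closure({0}) = {0,2}
'a' @ 1: {1,2,3,4}
'd' @ 2: {5}  [accepting]
'c' @ 3: {}  — dead — no transitions
end set {} — state 5 not in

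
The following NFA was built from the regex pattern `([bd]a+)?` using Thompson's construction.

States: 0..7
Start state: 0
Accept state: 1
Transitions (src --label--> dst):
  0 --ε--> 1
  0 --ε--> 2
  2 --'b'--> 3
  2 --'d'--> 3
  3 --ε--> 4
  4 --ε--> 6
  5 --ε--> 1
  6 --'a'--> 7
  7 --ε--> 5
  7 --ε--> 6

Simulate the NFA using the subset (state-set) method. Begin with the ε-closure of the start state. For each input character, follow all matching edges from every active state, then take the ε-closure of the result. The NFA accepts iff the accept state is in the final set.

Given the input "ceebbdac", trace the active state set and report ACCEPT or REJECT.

Answer: REJECT

Derivation:
initial (ε-close {0}): {0,1,2}
'c' @ 1: {}  — state set empty
rest 'eebbdac' ignored (set empty)
end set {} — state 1 not in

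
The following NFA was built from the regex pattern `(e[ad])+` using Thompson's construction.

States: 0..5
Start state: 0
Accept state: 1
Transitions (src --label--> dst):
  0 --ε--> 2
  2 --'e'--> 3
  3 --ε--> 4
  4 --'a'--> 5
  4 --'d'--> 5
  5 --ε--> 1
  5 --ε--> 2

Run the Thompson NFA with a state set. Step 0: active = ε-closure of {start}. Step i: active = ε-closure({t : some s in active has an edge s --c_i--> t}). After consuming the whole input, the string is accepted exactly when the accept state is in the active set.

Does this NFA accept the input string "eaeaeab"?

Answer: REJECT

Steps:
start: ε-closure({0}) = {0,2}
'e' @ 1: {3,4}
'a' @ 2: {1,2,5}  [accepting]
'e' @ 3: {3,4}
'a' @ 4: {1,2,5}  [accepting]
'e' @ 5: {3,4}
'a' @ 6: {1,2,5}  [accepting]
'b' @ 7: {}  — dead — no transitions
after full input: {}  (accept=1 not in)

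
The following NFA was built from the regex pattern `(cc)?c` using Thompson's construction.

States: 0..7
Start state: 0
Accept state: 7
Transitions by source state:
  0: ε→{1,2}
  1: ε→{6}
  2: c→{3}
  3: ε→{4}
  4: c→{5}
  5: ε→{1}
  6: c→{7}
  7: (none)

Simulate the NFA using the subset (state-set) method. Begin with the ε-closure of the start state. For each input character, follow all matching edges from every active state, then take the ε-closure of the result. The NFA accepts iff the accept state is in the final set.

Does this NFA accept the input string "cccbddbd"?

Answer: REJECT

Derivation:
initial (ε-close {0}): {0,1,2,6}
'c' @ 1: {3,4,7}  (accept∈set)
'c' @ 2: {1,5,6}
'c' @ 3: {7}  (accept∈set)
'b' @ 4: {}  — dead — no transitions
rest 'ddbd' ignored (set empty)
after full input: {}  (accept=7 not in)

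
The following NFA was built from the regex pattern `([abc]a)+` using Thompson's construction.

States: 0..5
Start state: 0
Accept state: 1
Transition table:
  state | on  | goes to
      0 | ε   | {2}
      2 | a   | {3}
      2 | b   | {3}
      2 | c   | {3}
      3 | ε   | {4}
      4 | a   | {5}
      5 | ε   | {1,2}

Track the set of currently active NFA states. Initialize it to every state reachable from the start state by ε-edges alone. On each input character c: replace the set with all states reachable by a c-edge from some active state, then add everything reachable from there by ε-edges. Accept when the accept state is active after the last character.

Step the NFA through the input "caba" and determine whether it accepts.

start: ε-closure({0}) = {0,2}
'c' @ 1: {3,4}
'a' @ 2: {1,2,5}  (accept∈set)
'b' @ 3: {3,4}
'a' @ 4: {1,2,5}  (accept∈set)
final: {1,2,5}; accept 1 in set

Answer: ACCEPT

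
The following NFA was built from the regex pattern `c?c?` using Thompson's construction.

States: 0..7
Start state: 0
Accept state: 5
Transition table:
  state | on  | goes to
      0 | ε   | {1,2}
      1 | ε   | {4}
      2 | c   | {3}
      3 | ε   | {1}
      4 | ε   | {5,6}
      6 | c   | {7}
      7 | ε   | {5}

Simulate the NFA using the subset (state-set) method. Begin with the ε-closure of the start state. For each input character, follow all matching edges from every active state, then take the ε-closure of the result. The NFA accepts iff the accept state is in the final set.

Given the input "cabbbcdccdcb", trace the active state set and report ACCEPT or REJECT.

start: ε-closure({0}) = {0,1,2,4,5,6}
'c' @ 1: {1,3,4,5,6,7}  (accept∈set)
'a' @ 2: {}  — no active states
rest 'bbbcdccdcb' ignored (set empty)
final: {}; accept 5 not in set

Answer: REJECT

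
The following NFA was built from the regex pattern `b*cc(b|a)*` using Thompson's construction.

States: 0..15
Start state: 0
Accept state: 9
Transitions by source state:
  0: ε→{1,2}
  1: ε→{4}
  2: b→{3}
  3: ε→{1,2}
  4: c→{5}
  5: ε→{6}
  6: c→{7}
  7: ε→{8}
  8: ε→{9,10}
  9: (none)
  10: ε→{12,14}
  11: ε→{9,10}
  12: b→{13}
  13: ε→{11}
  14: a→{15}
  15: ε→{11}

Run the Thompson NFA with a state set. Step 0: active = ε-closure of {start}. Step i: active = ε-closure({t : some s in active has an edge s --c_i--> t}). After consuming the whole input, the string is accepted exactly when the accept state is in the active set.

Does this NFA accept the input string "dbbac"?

S₀ = ε-closure({0}) = {0,1,2,4}
'd' @ 1: {}  — state set empty
rest 'bbac' ignored (set empty)
after full input: {}  (accept=9 not in)

Answer: REJECT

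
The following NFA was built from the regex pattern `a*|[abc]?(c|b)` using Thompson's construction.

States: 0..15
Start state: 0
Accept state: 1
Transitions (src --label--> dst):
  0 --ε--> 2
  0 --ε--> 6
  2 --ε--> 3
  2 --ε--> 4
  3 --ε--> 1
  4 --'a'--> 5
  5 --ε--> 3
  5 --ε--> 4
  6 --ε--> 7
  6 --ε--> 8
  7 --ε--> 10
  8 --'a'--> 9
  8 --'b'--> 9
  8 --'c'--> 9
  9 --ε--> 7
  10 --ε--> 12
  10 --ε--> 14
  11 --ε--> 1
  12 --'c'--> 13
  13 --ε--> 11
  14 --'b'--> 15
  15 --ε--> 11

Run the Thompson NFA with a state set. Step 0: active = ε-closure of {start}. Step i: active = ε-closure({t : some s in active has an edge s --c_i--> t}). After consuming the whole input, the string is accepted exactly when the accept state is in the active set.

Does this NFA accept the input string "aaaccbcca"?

Answer: REJECT

Steps:
initial (ε-close {0}): {0,1,2,3,4,6,7,8,10,12,14}
'a' @ 1: {1,3,4,5,7,9,10,12,14}  [accepting]
'a' @ 2: {1,3,4,5}  [accepting]
'a' @ 3: {1,3,4,5}  [accepting]
'c' @ 4: {}  — no active states
rest 'cbcca' ignored (set empty)
end set {} — state 1 not in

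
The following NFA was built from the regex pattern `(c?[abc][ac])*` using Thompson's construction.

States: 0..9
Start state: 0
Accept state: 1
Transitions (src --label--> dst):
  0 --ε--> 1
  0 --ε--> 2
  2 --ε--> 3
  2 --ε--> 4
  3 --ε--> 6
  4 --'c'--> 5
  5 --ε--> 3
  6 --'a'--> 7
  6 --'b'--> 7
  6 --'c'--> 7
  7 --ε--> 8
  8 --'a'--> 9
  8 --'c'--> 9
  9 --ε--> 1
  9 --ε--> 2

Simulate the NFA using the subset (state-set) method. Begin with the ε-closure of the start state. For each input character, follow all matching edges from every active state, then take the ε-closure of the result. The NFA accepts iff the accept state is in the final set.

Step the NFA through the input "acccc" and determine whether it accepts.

start: ε-closure({0}) = {0,1,2,3,4,6}
'a' @ 1: {7,8}
'c' @ 2: {1,2,3,4,6,9}  (accept∈set)
'c' @ 3: {3,5,6,7,8}
'c' @ 4: {1,2,3,4,6,7,8,9}  (accept∈set)
'c' @ 5: {1,2,3,4,5,6,7,8,9}  (accept∈set)
end set {1,2,3,4,5,6,7,8,9} — state 1 in

Answer: ACCEPT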